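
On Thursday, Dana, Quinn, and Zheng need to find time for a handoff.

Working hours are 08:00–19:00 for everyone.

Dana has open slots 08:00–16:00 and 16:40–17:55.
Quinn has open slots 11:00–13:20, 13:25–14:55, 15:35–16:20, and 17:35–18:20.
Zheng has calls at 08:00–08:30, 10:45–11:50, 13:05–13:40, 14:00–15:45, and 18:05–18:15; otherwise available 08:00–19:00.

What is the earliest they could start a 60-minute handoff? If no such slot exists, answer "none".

Zheng free within 08:00–19:00: 08:30–10:45, 11:50–13:05, 13:40–14:00, 15:45–18:05, 18:15–19:00.
Dana ∩ Quinn: 11:00–13:20, 13:25–14:55, 15:35–16:00, 17:35–17:55.
Dana ∩ Quinn ∩ Zheng: 11:50–13:05, 13:40–14:00, 15:45–16:00, 17:35–17:55.
Windows ≥ 60 min: 11:50–13:05.
Earliest such window starts at 11:50.

11:50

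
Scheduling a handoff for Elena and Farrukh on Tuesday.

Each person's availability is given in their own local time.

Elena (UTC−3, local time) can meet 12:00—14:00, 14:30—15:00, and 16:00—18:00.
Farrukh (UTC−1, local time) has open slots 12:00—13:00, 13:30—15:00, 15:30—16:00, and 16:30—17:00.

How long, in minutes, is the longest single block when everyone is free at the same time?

60 minutes

Elena → UTC: 15:00–17:00, 17:30–18:00, 19:00–21:00.
Farrukh → UTC: 13:00–14:00, 14:30–16:00, 16:30–17:00, 17:30–18:00.
Elena ∩ Farrukh: 15:00–16:00, 16:30–17:00, 17:30–18:00.
Common window lengths: 60, 30, 30 min; longest is 60.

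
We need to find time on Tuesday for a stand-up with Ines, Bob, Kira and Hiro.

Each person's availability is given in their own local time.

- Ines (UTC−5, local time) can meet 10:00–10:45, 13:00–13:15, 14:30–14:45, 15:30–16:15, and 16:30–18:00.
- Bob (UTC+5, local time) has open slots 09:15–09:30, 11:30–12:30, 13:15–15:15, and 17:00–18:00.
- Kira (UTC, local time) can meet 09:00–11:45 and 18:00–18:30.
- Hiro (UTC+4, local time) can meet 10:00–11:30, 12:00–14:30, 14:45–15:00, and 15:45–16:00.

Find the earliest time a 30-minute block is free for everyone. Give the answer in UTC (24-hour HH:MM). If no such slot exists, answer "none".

Ines → UTC: 15:00–15:45, 18:00–18:15, 19:30–19:45, 20:30–21:15, 21:30–23:00.
Bob → UTC: 04:15–04:30, 06:30–07:30, 08:15–10:15, 12:00–13:00.
Kira → UTC: 09:00–11:45, 18:00–18:30.
Hiro → UTC: 06:00–07:30, 08:00–10:30, 10:45–11:00, 11:45–12:00.
Ines ∩ Bob: (none).
Ines ∩ Bob ∩ Kira: (none).
Ines ∩ Bob ∩ Kira ∩ Hiro: (none).
Windows ≥ 30 min: (none).

none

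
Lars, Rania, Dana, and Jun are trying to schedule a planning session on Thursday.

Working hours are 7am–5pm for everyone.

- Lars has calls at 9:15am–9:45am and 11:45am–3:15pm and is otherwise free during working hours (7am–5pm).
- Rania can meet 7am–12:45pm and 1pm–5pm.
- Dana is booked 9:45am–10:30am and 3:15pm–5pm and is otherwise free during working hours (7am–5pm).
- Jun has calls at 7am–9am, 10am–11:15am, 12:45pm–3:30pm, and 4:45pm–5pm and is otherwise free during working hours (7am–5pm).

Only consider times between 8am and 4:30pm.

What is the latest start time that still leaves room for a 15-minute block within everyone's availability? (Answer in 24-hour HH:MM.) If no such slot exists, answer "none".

Lars free within 07:00–17:00: 07:00–09:15, 09:45–11:45, 15:15–17:00.
Dana free within 07:00–17:00: 07:00–09:45, 10:30–15:15.
Jun free within 07:00–17:00: 09:00–10:00, 11:15–12:45, 15:30–16:45.
Lars ∩ Rania: 07:00–09:15, 09:45–11:45, 15:15–17:00.
Lars ∩ Rania ∩ Dana: 07:00–09:15, 10:30–11:45.
Lars ∩ Rania ∩ Dana ∩ Jun: 09:00–09:15, 11:15–11:45.
Restricted to 08:00–16:30: 09:00–09:15, 11:15–11:45.
Windows ≥ 15 min: 09:00–09:15, 11:15–11:45.
Latest start in the last window 11:15–11:45 is 11:45 − 15 min = 11:30.

11:30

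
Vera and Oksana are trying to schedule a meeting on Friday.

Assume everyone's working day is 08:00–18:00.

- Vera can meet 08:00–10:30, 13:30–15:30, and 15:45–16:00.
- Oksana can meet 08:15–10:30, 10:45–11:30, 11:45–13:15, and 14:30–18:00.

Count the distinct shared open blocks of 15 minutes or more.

Vera ∩ Oksana: 08:15–10:30, 14:30–15:30, 15:45–16:00.
Windows ≥ 15 min: 08:15–10:30, 14:30–15:30, 15:45–16:00.
That's 3 windows.

3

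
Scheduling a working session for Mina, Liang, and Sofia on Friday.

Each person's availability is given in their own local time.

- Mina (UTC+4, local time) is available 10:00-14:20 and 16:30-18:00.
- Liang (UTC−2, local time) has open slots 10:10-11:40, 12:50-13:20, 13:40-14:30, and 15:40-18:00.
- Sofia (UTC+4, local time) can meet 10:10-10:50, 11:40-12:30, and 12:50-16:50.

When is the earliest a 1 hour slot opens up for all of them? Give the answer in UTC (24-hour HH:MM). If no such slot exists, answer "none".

none

Mina → UTC: 06:00–10:20, 12:30–14:00.
Liang → UTC: 12:10–13:40, 14:50–15:20, 15:40–16:30, 17:40–20:00.
Sofia → UTC: 06:10–06:50, 07:40–08:30, 08:50–12:50.
Mina ∩ Liang: 12:30–13:40.
Mina ∩ Liang ∩ Sofia: 12:30–12:50.
Windows ≥ 60 min: (none).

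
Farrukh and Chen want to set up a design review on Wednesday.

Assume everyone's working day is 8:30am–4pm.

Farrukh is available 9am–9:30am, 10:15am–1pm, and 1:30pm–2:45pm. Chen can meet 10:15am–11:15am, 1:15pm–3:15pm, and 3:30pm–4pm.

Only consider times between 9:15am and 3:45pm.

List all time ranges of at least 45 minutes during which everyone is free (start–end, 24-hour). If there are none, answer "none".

Farrukh ∩ Chen: 10:15–11:15, 13:30–14:45.
Restricted to 09:15–15:45: 10:15–11:15, 13:30–14:45.
Windows ≥ 45 min: 10:15–11:15, 13:30–14:45.

10:15–11:15, 13:30–14:45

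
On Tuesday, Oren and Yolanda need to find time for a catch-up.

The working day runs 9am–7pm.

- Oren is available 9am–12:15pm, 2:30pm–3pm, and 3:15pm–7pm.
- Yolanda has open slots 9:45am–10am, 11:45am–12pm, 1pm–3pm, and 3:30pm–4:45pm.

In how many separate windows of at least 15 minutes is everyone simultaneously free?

4

Oren ∩ Yolanda: 09:45–10:00, 11:45–12:00, 14:30–15:00, 15:30–16:45.
Windows ≥ 15 min: 09:45–10:00, 11:45–12:00, 14:30–15:00, 15:30–16:45.
That's 4 windows.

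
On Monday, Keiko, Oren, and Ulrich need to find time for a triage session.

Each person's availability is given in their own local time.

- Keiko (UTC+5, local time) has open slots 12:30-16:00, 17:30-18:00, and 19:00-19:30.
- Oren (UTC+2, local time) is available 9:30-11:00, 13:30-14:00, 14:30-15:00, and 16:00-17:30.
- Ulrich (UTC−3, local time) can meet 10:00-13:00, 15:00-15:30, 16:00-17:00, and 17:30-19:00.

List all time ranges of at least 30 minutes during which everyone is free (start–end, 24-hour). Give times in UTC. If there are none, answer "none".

14:00–14:30

Keiko → UTC: 07:30–11:00, 12:30–13:00, 14:00–14:30.
Oren → UTC: 07:30–09:00, 11:30–12:00, 12:30–13:00, 14:00–15:30.
Ulrich → UTC: 13:00–16:00, 18:00–18:30, 19:00–20:00, 20:30–22:00.
Keiko ∩ Oren: 07:30–09:00, 12:30–13:00, 14:00–14:30.
Keiko ∩ Oren ∩ Ulrich: 14:00–14:30.
Windows ≥ 30 min: 14:00–14:30.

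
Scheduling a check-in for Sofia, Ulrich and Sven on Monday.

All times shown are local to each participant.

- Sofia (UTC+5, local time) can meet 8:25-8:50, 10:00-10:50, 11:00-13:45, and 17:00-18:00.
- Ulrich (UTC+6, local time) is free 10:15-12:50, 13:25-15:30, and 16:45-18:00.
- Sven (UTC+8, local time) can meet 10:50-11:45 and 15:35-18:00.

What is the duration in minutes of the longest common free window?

Sofia → UTC: 03:25–03:50, 05:00–05:50, 06:00–08:45, 12:00–13:00.
Ulrich → UTC: 04:15–06:50, 07:25–09:30, 10:45–12:00.
Sven → UTC: 02:50–03:45, 07:35–10:00.
Sofia ∩ Ulrich: 05:00–05:50, 06:00–06:50, 07:25–08:45.
Sofia ∩ Ulrich ∩ Sven: 07:35–08:45.
Single common window of 70 minutes.

70 minutes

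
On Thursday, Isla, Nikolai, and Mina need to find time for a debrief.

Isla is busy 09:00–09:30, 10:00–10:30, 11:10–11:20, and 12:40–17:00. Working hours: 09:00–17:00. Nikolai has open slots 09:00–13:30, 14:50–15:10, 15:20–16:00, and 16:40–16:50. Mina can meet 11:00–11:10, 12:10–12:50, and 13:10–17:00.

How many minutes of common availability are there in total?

40 minutes

Isla free within 09:00–17:00: 09:30–10:00, 10:30–11:10, 11:20–12:40.
Isla ∩ Nikolai: 09:30–10:00, 10:30–11:10, 11:20–12:40.
Isla ∩ Nikolai ∩ Mina: 11:00–11:10, 12:10–12:40.
Total common minutes: 10 + 30 = 40.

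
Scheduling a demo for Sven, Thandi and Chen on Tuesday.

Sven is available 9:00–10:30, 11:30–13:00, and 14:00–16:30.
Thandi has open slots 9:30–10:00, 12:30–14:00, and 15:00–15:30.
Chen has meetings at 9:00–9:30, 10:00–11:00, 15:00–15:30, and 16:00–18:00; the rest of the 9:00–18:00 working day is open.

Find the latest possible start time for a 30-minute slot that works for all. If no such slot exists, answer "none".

12:30

Chen free within 09:00–18:00: 09:30–10:00, 11:00–15:00, 15:30–16:00.
Sven ∩ Thandi: 09:30–10:00, 12:30–13:00, 15:00–15:30.
Sven ∩ Thandi ∩ Chen: 09:30–10:00, 12:30–13:00.
Windows ≥ 30 min: 09:30–10:00, 12:30–13:00.
Latest start in the last window 12:30–13:00 is 13:00 − 30 min = 12:30.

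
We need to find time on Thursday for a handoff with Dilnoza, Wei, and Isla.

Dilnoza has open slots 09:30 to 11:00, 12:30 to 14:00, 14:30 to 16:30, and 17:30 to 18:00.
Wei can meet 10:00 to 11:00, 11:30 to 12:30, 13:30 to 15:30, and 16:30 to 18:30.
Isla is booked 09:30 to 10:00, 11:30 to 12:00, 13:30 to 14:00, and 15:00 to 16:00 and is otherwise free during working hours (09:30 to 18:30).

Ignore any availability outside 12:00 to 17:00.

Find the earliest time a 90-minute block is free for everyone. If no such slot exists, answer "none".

Isla free within 09:30–18:30: 10:00–11:30, 12:00–13:30, 14:00–15:00, 16:00–18:30.
Dilnoza ∩ Wei: 10:00–11:00, 13:30–14:00, 14:30–15:30, 17:30–18:00.
Dilnoza ∩ Wei ∩ Isla: 10:00–11:00, 14:30–15:00, 17:30–18:00.
Restricted to 12:00–17:00: 14:30–15:00.
Windows ≥ 90 min: (none).

none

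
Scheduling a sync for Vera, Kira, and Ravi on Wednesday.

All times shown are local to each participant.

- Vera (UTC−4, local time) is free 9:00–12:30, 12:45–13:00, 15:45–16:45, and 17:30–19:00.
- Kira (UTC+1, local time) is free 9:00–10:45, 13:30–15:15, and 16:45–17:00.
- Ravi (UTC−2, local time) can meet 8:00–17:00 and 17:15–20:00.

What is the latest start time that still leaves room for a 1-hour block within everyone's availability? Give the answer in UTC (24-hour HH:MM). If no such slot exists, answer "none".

Vera → UTC: 13:00–16:30, 16:45–17:00, 19:45–20:45, 21:30–23:00.
Kira → UTC: 08:00–09:45, 12:30–14:15, 15:45–16:00.
Ravi → UTC: 10:00–19:00, 19:15–22:00.
Vera ∩ Kira: 13:00–14:15, 15:45–16:00.
Vera ∩ Kira ∩ Ravi: 13:00–14:15, 15:45–16:00.
Windows ≥ 60 min: 13:00–14:15.
Latest start in the last window 13:00–14:15 is 14:15 − 60 min = 13:15.

13:15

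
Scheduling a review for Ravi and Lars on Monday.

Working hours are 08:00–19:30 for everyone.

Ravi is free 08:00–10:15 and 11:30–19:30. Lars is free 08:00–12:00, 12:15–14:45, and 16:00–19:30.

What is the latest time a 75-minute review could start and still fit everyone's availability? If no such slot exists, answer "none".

18:15

Ravi ∩ Lars: 08:00–10:15, 11:30–12:00, 12:15–14:45, 16:00–19:30.
Windows ≥ 75 min: 08:00–10:15, 12:15–14:45, 16:00–19:30.
Latest start in the last window 16:00–19:30 is 19:30 − 75 min = 18:15.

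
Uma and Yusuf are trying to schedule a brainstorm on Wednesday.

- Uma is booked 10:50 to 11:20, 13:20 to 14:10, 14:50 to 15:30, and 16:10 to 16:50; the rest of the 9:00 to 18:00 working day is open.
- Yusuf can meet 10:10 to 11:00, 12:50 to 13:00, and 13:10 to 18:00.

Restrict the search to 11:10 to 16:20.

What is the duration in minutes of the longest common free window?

Uma free within 09:00–18:00: 09:00–10:50, 11:20–13:20, 14:10–14:50, 15:30–16:10, 16:50–18:00.
Uma ∩ Yusuf: 10:10–10:50, 12:50–13:00, 13:10–13:20, 14:10–14:50, 15:30–16:10, 16:50–18:00.
Restricted to 11:10–16:20: 12:50–13:00, 13:10–13:20, 14:10–14:50, 15:30–16:10.
Common window lengths: 10, 10, 40, 40 min; longest is 40.

40 minutes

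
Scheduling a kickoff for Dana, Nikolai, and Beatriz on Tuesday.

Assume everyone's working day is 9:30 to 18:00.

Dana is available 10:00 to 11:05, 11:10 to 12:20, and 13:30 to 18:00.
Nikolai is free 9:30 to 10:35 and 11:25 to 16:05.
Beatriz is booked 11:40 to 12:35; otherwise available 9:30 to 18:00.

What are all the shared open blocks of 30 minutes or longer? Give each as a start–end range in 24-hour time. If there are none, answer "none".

Beatriz free within 09:30–18:00: 09:30–11:40, 12:35–18:00.
Dana ∩ Nikolai: 10:00–10:35, 11:25–12:20, 13:30–16:05.
Dana ∩ Nikolai ∩ Beatriz: 10:00–10:35, 11:25–11:40, 13:30–16:05.
Windows ≥ 30 min: 10:00–10:35, 13:30–16:05.

10:00–10:35, 13:30–16:05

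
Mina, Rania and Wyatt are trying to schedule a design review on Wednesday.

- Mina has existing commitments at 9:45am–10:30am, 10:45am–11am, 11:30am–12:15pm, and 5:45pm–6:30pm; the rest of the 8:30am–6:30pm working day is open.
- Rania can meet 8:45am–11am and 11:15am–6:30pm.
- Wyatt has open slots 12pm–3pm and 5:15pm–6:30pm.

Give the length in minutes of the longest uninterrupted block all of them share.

165 minutes

Mina free within 08:30–18:30: 08:30–09:45, 10:30–10:45, 11:00–11:30, 12:15–17:45.
Mina ∩ Rania: 08:45–09:45, 10:30–10:45, 11:15–11:30, 12:15–17:45.
Mina ∩ Rania ∩ Wyatt: 12:15–15:00, 17:15–17:45.
Common window lengths: 165, 30 min; longest is 165.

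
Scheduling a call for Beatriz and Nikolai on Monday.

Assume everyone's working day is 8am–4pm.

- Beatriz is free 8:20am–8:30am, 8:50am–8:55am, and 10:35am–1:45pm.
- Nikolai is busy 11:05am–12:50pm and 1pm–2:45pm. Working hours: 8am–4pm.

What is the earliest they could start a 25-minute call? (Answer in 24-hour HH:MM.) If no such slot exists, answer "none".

10:35

Nikolai free within 08:00–16:00: 08:00–11:05, 12:50–13:00, 14:45–16:00.
Beatriz ∩ Nikolai: 08:20–08:30, 08:50–08:55, 10:35–11:05, 12:50–13:00.
Windows ≥ 25 min: 10:35–11:05.
Earliest such window starts at 10:35.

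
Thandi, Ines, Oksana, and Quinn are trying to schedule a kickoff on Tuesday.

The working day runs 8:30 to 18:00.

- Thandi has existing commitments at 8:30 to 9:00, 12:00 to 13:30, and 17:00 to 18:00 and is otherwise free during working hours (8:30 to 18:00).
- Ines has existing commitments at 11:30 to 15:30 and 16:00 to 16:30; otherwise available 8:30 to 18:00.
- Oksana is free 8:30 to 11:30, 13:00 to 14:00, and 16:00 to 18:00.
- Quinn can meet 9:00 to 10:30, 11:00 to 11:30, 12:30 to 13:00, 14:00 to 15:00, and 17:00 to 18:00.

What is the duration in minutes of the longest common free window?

90 minutes

Thandi free within 08:30–18:00: 09:00–12:00, 13:30–17:00.
Ines free within 08:30–18:00: 08:30–11:30, 15:30–16:00, 16:30–18:00.
Thandi ∩ Ines: 09:00–11:30, 15:30–16:00, 16:30–17:00.
Thandi ∩ Ines ∩ Oksana: 09:00–11:30, 16:30–17:00.
Thandi ∩ Ines ∩ Oksana ∩ Quinn: 09:00–10:30, 11:00–11:30.
Common window lengths: 90, 30 min; longest is 90.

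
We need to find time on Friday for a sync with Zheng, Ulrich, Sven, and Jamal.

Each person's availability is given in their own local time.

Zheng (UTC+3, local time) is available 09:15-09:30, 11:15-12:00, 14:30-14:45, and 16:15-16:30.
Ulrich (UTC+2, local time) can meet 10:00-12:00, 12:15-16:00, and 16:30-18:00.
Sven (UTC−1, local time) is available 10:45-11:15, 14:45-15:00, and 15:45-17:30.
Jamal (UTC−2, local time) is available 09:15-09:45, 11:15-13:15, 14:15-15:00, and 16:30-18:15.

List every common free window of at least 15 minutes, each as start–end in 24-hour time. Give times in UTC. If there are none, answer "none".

Zheng → UTC: 06:15–06:30, 08:15–09:00, 11:30–11:45, 13:15–13:30.
Ulrich → UTC: 08:00–10:00, 10:15–14:00, 14:30–16:00.
Sven → UTC: 11:45–12:15, 15:45–16:00, 16:45–18:30.
Jamal → UTC: 11:15–11:45, 13:15–15:15, 16:15–17:00, 18:30–20:15.
Zheng ∩ Ulrich: 08:15–09:00, 11:30–11:45, 13:15–13:30.
Zheng ∩ Ulrich ∩ Sven: (none).
Zheng ∩ Ulrich ∩ Sven ∩ Jamal: (none).
Windows ≥ 15 min: (none).

none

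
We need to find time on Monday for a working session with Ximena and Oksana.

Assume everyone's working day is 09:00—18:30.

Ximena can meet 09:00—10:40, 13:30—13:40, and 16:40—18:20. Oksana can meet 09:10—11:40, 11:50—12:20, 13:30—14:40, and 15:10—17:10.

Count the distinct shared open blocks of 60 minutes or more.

Ximena ∩ Oksana: 09:10–10:40, 13:30–13:40, 16:40–17:10.
Windows ≥ 60 min: 09:10–10:40.
That's 1 window.

1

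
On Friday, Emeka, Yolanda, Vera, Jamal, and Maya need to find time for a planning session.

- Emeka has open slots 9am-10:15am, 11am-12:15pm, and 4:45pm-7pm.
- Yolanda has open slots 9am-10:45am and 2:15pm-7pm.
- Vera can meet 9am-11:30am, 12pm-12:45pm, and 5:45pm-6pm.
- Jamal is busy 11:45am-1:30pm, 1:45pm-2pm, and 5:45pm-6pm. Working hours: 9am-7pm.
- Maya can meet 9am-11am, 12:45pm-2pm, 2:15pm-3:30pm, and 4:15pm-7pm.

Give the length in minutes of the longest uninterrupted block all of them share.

75 minutes

Jamal free within 09:00–19:00: 09:00–11:45, 13:30–13:45, 14:00–17:45, 18:00–19:00.
Emeka ∩ Yolanda: 09:00–10:15, 16:45–19:00.
Emeka ∩ Yolanda ∩ Vera: 09:00–10:15, 17:45–18:00.
Emeka ∩ Yolanda ∩ Vera ∩ Jamal: 09:00–10:15.
Emeka ∩ Yolanda ∩ Vera ∩ Jamal ∩ Maya: 09:00–10:15.
Single common window of 75 minutes.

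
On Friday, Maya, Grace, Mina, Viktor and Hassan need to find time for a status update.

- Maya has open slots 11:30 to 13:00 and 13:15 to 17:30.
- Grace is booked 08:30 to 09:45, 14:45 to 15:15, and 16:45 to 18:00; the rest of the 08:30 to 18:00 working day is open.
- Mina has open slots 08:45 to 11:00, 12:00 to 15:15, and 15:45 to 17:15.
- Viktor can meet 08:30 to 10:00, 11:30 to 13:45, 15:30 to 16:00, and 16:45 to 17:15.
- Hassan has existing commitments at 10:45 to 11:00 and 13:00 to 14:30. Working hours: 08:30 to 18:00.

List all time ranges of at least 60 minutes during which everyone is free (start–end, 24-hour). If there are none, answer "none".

12:00–13:00

Grace free within 08:30–18:00: 09:45–14:45, 15:15–16:45.
Hassan free within 08:30–18:00: 08:30–10:45, 11:00–13:00, 14:30–18:00.
Maya ∩ Grace: 11:30–13:00, 13:15–14:45, 15:15–16:45.
Maya ∩ Grace ∩ Mina: 12:00–13:00, 13:15–14:45, 15:45–16:45.
Maya ∩ Grace ∩ Mina ∩ Viktor: 12:00–13:00, 13:15–13:45, 15:45–16:00.
Maya ∩ Grace ∩ Mina ∩ Viktor ∩ Hassan: 12:00–13:00, 15:45–16:00.
Windows ≥ 60 min: 12:00–13:00.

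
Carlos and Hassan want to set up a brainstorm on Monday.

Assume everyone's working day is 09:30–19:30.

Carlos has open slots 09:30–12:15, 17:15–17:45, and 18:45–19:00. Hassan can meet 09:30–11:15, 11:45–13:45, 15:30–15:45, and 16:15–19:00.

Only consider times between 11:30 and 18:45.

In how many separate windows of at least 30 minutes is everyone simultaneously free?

Carlos ∩ Hassan: 09:30–11:15, 11:45–12:15, 17:15–17:45, 18:45–19:00.
Restricted to 11:30–18:45: 11:45–12:15, 17:15–17:45.
Windows ≥ 30 min: 11:45–12:15, 17:15–17:45.
That's 2 windows.

2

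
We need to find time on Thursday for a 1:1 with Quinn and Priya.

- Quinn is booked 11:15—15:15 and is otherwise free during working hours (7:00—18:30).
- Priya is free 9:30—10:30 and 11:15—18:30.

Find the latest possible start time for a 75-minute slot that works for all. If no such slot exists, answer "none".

17:15

Quinn free within 07:00–18:30: 07:00–11:15, 15:15–18:30.
Quinn ∩ Priya: 09:30–10:30, 15:15–18:30.
Windows ≥ 75 min: 15:15–18:30.
Latest start in the last window 15:15–18:30 is 18:30 − 75 min = 17:15.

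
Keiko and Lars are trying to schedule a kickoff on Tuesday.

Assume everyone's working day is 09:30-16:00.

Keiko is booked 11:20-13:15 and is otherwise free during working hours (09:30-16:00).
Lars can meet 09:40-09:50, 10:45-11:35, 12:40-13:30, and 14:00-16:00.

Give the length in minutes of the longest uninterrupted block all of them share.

120 minutes

Keiko free within 09:30–16:00: 09:30–11:20, 13:15–16:00.
Keiko ∩ Lars: 09:40–09:50, 10:45–11:20, 13:15–13:30, 14:00–16:00.
Common window lengths: 10, 35, 15, 120 min; longest is 120.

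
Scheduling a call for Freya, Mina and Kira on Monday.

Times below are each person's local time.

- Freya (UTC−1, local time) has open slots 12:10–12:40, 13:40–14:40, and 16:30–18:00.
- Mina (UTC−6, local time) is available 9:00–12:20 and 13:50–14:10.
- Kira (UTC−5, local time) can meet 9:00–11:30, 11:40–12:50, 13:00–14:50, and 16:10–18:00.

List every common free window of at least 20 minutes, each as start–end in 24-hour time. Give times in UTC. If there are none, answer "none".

15:00–15:40, 17:30–17:50, 18:00–18:20

Freya → UTC: 13:10–13:40, 14:40–15:40, 17:30–19:00.
Mina → UTC: 15:00–18:20, 19:50–20:10.
Kira → UTC: 14:00–16:30, 16:40–17:50, 18:00–19:50, 21:10–23:00.
Freya ∩ Mina: 15:00–15:40, 17:30–18:20.
Freya ∩ Mina ∩ Kira: 15:00–15:40, 17:30–17:50, 18:00–18:20.
Windows ≥ 20 min: 15:00–15:40, 17:30–17:50, 18:00–18:20.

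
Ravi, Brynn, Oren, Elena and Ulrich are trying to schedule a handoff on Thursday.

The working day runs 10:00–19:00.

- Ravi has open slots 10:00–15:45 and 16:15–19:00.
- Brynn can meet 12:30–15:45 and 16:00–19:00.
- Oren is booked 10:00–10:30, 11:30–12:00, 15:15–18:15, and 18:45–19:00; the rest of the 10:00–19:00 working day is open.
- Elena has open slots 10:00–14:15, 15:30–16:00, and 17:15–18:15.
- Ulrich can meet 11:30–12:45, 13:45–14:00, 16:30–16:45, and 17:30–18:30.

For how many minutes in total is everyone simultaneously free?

Oren free within 10:00–19:00: 10:30–11:30, 12:00–15:15, 18:15–18:45.
Ravi ∩ Brynn: 12:30–15:45, 16:15–19:00.
Ravi ∩ Brynn ∩ Oren: 12:30–15:15, 18:15–18:45.
Ravi ∩ Brynn ∩ Oren ∩ Elena: 12:30–14:15.
Ravi ∩ Brynn ∩ Oren ∩ Elena ∩ Ulrich: 12:30–12:45, 13:45–14:00.
Total common minutes: 15 + 15 = 30.

30 minutes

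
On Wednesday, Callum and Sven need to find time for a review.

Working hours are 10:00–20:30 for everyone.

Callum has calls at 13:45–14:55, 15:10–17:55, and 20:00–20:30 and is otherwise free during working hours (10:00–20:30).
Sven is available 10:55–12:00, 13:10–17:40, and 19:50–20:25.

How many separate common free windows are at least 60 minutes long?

Callum free within 10:00–20:30: 10:00–13:45, 14:55–15:10, 17:55–20:00.
Callum ∩ Sven: 10:55–12:00, 13:10–13:45, 14:55–15:10, 19:50–20:00.
Windows ≥ 60 min: 10:55–12:00.
That's 1 window.

1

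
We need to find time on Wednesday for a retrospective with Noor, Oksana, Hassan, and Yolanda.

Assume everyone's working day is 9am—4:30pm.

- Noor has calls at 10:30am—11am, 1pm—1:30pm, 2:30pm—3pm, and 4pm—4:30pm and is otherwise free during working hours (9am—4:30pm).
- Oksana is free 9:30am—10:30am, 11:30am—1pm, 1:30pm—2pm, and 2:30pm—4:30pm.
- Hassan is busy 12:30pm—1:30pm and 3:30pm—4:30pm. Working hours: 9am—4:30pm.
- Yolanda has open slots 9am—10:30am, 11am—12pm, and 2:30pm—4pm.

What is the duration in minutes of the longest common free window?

60 minutes

Noor free within 09:00–16:30: 09:00–10:30, 11:00–13:00, 13:30–14:30, 15:00–16:00.
Hassan free within 09:00–16:30: 09:00–12:30, 13:30–15:30.
Noor ∩ Oksana: 09:30–10:30, 11:30–13:00, 13:30–14:00, 15:00–16:00.
Noor ∩ Oksana ∩ Hassan: 09:30–10:30, 11:30–12:30, 13:30–14:00, 15:00–15:30.
Noor ∩ Oksana ∩ Hassan ∩ Yolanda: 09:30–10:30, 11:30–12:00, 15:00–15:30.
Common window lengths: 60, 30, 30 min; longest is 60.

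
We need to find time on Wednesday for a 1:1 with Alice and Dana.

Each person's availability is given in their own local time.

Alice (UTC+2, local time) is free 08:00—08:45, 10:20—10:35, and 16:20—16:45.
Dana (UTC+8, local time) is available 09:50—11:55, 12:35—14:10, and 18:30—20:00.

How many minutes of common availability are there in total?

Alice → UTC: 06:00–06:45, 08:20–08:35, 14:20–14:45.
Dana → UTC: 01:50–03:55, 04:35–06:10, 10:30–12:00.
Alice ∩ Dana: 06:00–06:10.
Total common minutes: 10.

10 minutes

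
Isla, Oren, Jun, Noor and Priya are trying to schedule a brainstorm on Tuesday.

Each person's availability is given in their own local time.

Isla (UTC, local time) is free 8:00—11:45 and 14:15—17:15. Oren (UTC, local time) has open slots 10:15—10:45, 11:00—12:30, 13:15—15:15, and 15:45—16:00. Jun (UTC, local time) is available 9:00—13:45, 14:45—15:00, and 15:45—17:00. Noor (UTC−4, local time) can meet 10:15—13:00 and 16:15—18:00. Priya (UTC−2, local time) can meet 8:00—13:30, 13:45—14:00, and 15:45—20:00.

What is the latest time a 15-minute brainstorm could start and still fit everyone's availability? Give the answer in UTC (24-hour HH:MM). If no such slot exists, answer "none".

15:45

Isla → UTC: 08:00–11:45, 14:15–17:15.
Oren → UTC: 10:15–10:45, 11:00–12:30, 13:15–15:15, 15:45–16:00.
Jun → UTC: 09:00–13:45, 14:45–15:00, 15:45–17:00.
Noor → UTC: 14:15–17:00, 20:15–22:00.
Priya → UTC: 10:00–15:30, 15:45–16:00, 17:45–22:00.
Isla ∩ Oren: 10:15–10:45, 11:00–11:45, 14:15–15:15, 15:45–16:00.
Isla ∩ Oren ∩ Jun: 10:15–10:45, 11:00–11:45, 14:45–15:00, 15:45–16:00.
Isla ∩ Oren ∩ Jun ∩ Noor: 14:45–15:00, 15:45–16:00.
Isla ∩ Oren ∩ Jun ∩ Noor ∩ Priya: 14:45–15:00, 15:45–16:00.
Windows ≥ 15 min: 14:45–15:00, 15:45–16:00.
Latest start in the last window 15:45–16:00 is 16:00 − 15 min = 15:45.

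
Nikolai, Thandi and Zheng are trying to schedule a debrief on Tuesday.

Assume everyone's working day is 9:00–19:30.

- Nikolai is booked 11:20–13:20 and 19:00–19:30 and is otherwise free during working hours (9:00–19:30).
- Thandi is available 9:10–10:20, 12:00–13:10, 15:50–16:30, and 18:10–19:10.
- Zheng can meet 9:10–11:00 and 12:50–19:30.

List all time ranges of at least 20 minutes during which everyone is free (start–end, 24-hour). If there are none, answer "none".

Nikolai free within 09:00–19:30: 09:00–11:20, 13:20–19:00.
Nikolai ∩ Thandi: 09:10–10:20, 15:50–16:30, 18:10–19:00.
Nikolai ∩ Thandi ∩ Zheng: 09:10–10:20, 15:50–16:30, 18:10–19:00.
Windows ≥ 20 min: 09:10–10:20, 15:50–16:30, 18:10–19:00.

09:10–10:20, 15:50–16:30, 18:10–19:00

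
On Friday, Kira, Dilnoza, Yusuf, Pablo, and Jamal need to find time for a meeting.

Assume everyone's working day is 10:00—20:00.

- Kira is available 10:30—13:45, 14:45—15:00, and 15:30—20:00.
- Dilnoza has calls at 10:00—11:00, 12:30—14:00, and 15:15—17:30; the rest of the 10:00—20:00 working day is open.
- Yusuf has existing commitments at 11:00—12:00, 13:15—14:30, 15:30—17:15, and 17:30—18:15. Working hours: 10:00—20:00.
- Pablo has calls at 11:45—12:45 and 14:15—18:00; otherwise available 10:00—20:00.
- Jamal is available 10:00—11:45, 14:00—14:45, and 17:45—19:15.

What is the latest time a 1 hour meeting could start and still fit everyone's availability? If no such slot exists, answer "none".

18:15

Dilnoza free within 10:00–20:00: 11:00–12:30, 14:00–15:15, 17:30–20:00.
Yusuf free within 10:00–20:00: 10:00–11:00, 12:00–13:15, 14:30–15:30, 17:15–17:30, 18:15–20:00.
Pablo free within 10:00–20:00: 10:00–11:45, 12:45–14:15, 18:00–20:00.
Kira ∩ Dilnoza: 11:00–12:30, 14:45–15:00, 17:30–20:00.
Kira ∩ Dilnoza ∩ Yusuf: 12:00–12:30, 14:45–15:00, 18:15–20:00.
Kira ∩ Dilnoza ∩ Yusuf ∩ Pablo: 18:15–20:00.
Kira ∩ Dilnoza ∩ Yusuf ∩ Pablo ∩ Jamal: 18:15–19:15.
Windows ≥ 60 min: 18:15–19:15.
Latest start in the last window 18:15–19:15 is 19:15 − 60 min = 18:15.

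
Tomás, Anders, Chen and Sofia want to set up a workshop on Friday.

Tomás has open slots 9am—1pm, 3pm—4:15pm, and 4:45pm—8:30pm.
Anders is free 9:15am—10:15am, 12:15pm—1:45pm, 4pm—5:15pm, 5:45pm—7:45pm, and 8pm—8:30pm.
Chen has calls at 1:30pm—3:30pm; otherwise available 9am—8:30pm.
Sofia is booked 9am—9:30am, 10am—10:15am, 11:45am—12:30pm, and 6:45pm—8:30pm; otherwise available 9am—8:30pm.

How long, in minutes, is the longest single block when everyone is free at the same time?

60 minutes

Chen free within 09:00–20:30: 09:00–13:30, 15:30–20:30.
Sofia free within 09:00–20:30: 09:30–10:00, 10:15–11:45, 12:30–18:45.
Tomás ∩ Anders: 09:15–10:15, 12:15–13:00, 16:00–16:15, 16:45–17:15, 17:45–19:45, 20:00–20:30.
Tomás ∩ Anders ∩ Chen: 09:15–10:15, 12:15–13:00, 16:00–16:15, 16:45–17:15, 17:45–19:45, 20:00–20:30.
Tomás ∩ Anders ∩ Chen ∩ Sofia: 09:30–10:00, 12:30–13:00, 16:00–16:15, 16:45–17:15, 17:45–18:45.
Common window lengths: 30, 30, 15, 30, 60 min; longest is 60.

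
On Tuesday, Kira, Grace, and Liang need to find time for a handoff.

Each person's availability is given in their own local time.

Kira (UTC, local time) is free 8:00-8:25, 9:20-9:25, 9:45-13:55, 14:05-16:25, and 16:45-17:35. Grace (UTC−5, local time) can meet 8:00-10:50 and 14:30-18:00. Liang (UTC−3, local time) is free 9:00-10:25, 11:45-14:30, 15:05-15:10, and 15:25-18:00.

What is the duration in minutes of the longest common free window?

65 minutes

Kira → UTC: 08:00–08:25, 09:20–09:25, 09:45–13:55, 14:05–16:25, 16:45–17:35.
Grace → UTC: 13:00–15:50, 19:30–23:00.
Liang → UTC: 12:00–13:25, 14:45–17:30, 18:05–18:10, 18:25–21:00.
Kira ∩ Grace: 13:00–13:55, 14:05–15:50.
Kira ∩ Grace ∩ Liang: 13:00–13:25, 14:45–15:50.
Common window lengths: 25, 65 min; longest is 65.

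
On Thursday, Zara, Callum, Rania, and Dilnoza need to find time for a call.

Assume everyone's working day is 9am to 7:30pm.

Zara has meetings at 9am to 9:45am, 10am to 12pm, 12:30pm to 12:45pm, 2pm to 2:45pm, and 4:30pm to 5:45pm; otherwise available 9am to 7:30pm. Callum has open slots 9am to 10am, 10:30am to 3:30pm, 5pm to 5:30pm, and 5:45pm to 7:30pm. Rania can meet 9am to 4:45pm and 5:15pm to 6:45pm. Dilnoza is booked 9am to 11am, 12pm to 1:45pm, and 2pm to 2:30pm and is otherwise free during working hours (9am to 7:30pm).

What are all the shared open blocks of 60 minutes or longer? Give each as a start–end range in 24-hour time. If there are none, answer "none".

17:45–18:45

Zara free within 09:00–19:30: 09:45–10:00, 12:00–12:30, 12:45–14:00, 14:45–16:30, 17:45–19:30.
Dilnoza free within 09:00–19:30: 11:00–12:00, 13:45–14:00, 14:30–19:30.
Zara ∩ Callum: 09:45–10:00, 12:00–12:30, 12:45–14:00, 14:45–15:30, 17:45–19:30.
Zara ∩ Callum ∩ Rania: 09:45–10:00, 12:00–12:30, 12:45–14:00, 14:45–15:30, 17:45–18:45.
Zara ∩ Callum ∩ Rania ∩ Dilnoza: 13:45–14:00, 14:45–15:30, 17:45–18:45.
Windows ≥ 60 min: 17:45–18:45.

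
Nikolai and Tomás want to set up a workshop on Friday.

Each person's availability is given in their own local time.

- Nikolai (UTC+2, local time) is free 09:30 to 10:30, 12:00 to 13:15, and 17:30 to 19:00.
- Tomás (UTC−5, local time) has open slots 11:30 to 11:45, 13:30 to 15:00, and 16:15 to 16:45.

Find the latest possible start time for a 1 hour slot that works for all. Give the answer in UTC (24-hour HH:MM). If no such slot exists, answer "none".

none

Nikolai → UTC: 07:30–08:30, 10:00–11:15, 15:30–17:00.
Tomás → UTC: 16:30–16:45, 18:30–20:00, 21:15–21:45.
Nikolai ∩ Tomás: 16:30–16:45.
Windows ≥ 60 min: (none).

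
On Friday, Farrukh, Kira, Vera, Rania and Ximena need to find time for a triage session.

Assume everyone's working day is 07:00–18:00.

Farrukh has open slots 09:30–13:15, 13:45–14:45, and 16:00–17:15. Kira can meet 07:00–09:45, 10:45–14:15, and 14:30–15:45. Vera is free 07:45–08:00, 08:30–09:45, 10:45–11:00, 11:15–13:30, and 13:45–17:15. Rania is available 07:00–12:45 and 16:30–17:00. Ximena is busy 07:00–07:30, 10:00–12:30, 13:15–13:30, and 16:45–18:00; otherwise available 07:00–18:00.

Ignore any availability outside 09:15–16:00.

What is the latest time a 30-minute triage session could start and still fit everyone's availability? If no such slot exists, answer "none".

none

Ximena free within 07:00–18:00: 07:30–10:00, 12:30–13:15, 13:30–16:45.
Farrukh ∩ Kira: 09:30–09:45, 10:45–13:15, 13:45–14:15, 14:30–14:45.
Farrukh ∩ Kira ∩ Vera: 09:30–09:45, 10:45–11:00, 11:15–13:15, 13:45–14:15, 14:30–14:45.
Farrukh ∩ Kira ∩ Vera ∩ Rania: 09:30–09:45, 10:45–11:00, 11:15–12:45.
Farrukh ∩ Kira ∩ Vera ∩ Rania ∩ Ximena: 09:30–09:45, 12:30–12:45.
Restricted to 09:15–16:00: 09:30–09:45, 12:30–12:45.
Windows ≥ 30 min: (none).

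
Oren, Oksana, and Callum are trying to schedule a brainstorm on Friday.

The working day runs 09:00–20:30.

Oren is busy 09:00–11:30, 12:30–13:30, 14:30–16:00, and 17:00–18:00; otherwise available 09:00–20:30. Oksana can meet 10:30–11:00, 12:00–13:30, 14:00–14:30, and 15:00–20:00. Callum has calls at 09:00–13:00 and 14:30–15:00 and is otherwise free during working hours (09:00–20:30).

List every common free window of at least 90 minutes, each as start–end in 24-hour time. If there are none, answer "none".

Oren free within 09:00–20:30: 11:30–12:30, 13:30–14:30, 16:00–17:00, 18:00–20:30.
Callum free within 09:00–20:30: 13:00–14:30, 15:00–20:30.
Oren ∩ Oksana: 12:00–12:30, 14:00–14:30, 16:00–17:00, 18:00–20:00.
Oren ∩ Oksana ∩ Callum: 14:00–14:30, 16:00–17:00, 18:00–20:00.
Windows ≥ 90 min: 18:00–20:00.

18:00–20:00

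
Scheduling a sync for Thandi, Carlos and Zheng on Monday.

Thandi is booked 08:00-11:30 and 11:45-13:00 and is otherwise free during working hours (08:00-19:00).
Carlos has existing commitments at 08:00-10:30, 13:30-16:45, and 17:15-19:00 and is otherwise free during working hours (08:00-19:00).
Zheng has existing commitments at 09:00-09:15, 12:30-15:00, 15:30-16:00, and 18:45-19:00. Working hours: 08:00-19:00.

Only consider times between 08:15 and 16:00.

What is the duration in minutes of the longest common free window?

15 minutes

Thandi free within 08:00–19:00: 11:30–11:45, 13:00–19:00.
Carlos free within 08:00–19:00: 10:30–13:30, 16:45–17:15.
Zheng free within 08:00–19:00: 08:00–09:00, 09:15–12:30, 15:00–15:30, 16:00–18:45.
Thandi ∩ Carlos: 11:30–11:45, 13:00–13:30, 16:45–17:15.
Thandi ∩ Carlos ∩ Zheng: 11:30–11:45, 16:45–17:15.
Restricted to 08:15–16:00: 11:30–11:45.
Single common window of 15 minutes.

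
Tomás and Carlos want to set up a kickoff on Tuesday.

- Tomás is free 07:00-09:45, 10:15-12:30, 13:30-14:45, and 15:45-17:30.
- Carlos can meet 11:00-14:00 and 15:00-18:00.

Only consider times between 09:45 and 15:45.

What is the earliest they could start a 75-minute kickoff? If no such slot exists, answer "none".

Tomás ∩ Carlos: 11:00–12:30, 13:30–14:00, 15:45–17:30.
Restricted to 09:45–15:45: 11:00–12:30, 13:30–14:00.
Windows ≥ 75 min: 11:00–12:30.
Earliest such window starts at 11:00.

11:00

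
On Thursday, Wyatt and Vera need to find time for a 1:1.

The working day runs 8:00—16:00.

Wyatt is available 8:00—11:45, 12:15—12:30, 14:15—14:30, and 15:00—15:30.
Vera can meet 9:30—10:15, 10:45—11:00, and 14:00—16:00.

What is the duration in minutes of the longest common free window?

Wyatt ∩ Vera: 09:30–10:15, 10:45–11:00, 14:15–14:30, 15:00–15:30.
Common window lengths: 45, 15, 15, 30 min; longest is 45.

45 minutes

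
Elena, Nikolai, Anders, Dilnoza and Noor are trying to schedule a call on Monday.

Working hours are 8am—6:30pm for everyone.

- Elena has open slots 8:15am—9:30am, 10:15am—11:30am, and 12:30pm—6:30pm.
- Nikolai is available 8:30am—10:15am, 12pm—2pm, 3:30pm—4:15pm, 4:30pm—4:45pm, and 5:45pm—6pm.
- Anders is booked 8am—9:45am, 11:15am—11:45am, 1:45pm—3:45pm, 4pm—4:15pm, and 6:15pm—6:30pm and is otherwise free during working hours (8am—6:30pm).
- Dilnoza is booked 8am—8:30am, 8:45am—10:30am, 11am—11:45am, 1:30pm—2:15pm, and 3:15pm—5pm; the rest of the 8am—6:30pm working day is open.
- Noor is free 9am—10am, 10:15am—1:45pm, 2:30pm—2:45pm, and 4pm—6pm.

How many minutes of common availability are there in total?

75 minutes

Anders free within 08:00–18:30: 09:45–11:15, 11:45–13:45, 15:45–16:00, 16:15–18:15.
Dilnoza free within 08:00–18:30: 08:30–08:45, 10:30–11:00, 11:45–13:30, 14:15–15:15, 17:00–18:30.
Elena ∩ Nikolai: 08:30–09:30, 12:30–14:00, 15:30–16:15, 16:30–16:45, 17:45–18:00.
Elena ∩ Nikolai ∩ Anders: 12:30–13:45, 15:45–16:00, 16:30–16:45, 17:45–18:00.
Elena ∩ Nikolai ∩ Anders ∩ Dilnoza: 12:30–13:30, 17:45–18:00.
Elena ∩ Nikolai ∩ Anders ∩ Dilnoza ∩ Noor: 12:30–13:30, 17:45–18:00.
Total common minutes: 60 + 15 = 75.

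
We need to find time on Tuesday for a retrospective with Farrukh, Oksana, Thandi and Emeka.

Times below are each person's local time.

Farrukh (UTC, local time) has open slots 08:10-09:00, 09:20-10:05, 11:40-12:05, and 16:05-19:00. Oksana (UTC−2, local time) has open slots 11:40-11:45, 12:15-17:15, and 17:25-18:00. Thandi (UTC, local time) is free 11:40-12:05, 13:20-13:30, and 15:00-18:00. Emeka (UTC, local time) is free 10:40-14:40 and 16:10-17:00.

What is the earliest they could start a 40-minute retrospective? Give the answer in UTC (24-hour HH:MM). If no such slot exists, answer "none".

16:10

Farrukh → UTC: 08:10–09:00, 09:20–10:05, 11:40–12:05, 16:05–19:00.
Oksana → UTC: 13:40–13:45, 14:15–19:15, 19:25–20:00.
Thandi → UTC: 11:40–12:05, 13:20–13:30, 15:00–18:00.
Emeka → UTC: 10:40–14:40, 16:10–17:00.
Farrukh ∩ Oksana: 16:05–19:00.
Farrukh ∩ Oksana ∩ Thandi: 16:05–18:00.
Farrukh ∩ Oksana ∩ Thandi ∩ Emeka: 16:10–17:00.
Windows ≥ 40 min: 16:10–17:00.
Earliest such window starts at 16:10.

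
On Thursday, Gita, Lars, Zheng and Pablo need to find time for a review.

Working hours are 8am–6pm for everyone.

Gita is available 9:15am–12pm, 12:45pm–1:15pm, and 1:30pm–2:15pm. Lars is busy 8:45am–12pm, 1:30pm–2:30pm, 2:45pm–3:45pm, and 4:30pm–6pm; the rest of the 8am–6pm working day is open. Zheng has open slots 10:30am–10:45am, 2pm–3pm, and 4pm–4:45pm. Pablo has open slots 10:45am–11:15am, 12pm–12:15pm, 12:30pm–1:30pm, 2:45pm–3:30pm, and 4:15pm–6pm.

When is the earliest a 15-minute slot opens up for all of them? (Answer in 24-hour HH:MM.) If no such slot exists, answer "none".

none

Lars free within 08:00–18:00: 08:00–08:45, 12:00–13:30, 14:30–14:45, 15:45–16:30.
Gita ∩ Lars: 12:45–13:15.
Gita ∩ Lars ∩ Zheng: (none).
Gita ∩ Lars ∩ Zheng ∩ Pablo: (none).
Windows ≥ 15 min: (none).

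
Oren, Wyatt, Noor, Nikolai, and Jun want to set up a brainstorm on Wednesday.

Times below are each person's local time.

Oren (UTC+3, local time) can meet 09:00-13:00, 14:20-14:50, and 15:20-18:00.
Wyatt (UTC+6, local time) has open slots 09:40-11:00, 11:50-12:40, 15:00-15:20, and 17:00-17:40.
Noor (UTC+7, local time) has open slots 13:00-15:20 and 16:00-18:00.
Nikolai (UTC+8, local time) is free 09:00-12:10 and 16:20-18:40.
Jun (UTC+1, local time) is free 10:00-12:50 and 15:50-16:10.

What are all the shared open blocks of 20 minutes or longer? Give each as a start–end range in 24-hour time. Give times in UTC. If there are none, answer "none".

Oren → UTC: 06:00–10:00, 11:20–11:50, 12:20–15:00.
Wyatt → UTC: 03:40–05:00, 05:50–06:40, 09:00–09:20, 11:00–11:40.
Noor → UTC: 06:00–08:20, 09:00–11:00.
Nikolai → UTC: 01:00–04:10, 08:20–10:40.
Jun → UTC: 09:00–11:50, 14:50–15:10.
Oren ∩ Wyatt: 06:00–06:40, 09:00–09:20, 11:20–11:40.
Oren ∩ Wyatt ∩ Noor: 06:00–06:40, 09:00–09:20.
Oren ∩ Wyatt ∩ Noor ∩ Nikolai: 09:00–09:20.
Oren ∩ Wyatt ∩ Noor ∩ Nikolai ∩ Jun: 09:00–09:20.
Windows ≥ 20 min: 09:00–09:20.

09:00–09:20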